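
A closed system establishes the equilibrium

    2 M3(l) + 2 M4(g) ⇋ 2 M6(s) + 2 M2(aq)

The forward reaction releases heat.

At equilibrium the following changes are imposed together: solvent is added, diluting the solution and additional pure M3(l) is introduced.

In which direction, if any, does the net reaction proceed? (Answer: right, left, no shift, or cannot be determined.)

right

Dilution lowers every aqueous concentration by the same factor. Δn_aq = 2 − 0 = +2, so the system shifts toward the side with more dissolved moles — to the right.
M3 is a pure liquid; its activity is 1 regardless of amount, so Q is unaffected — no shift from this change.
Only the nonzero effect(s) matter; the net shift is to the right.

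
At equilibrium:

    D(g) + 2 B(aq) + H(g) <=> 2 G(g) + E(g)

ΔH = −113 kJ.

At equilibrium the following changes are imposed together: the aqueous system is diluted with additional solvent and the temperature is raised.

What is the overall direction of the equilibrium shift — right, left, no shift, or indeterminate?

left

Dilution lowers every aqueous concentration by the same factor. Δn_aq = 0 − 2 = -2, so the system shifts toward the side with more dissolved moles — to the left.
The forward reaction is exothermic. Raising T favours the endothermic direction — shift to the left.
All effects act in the same direction — net shift to the left.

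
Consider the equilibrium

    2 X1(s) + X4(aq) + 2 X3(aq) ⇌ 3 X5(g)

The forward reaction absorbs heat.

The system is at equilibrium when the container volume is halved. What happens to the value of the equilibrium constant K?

The equilibrium constant depends only on temperature. This perturbation may move the position of equilibrium, but since T is unchanged, K itself is unchanged.

unchanged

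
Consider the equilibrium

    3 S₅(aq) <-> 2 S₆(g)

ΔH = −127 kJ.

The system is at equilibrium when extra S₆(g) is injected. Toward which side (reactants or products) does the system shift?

Adding S₆ (g), a product, drives the reaction to the left.

left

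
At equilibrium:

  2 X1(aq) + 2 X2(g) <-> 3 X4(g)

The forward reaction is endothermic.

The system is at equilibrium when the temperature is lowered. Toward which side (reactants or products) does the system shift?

The forward reaction is endothermic. Lowering T favours the exothermic direction — shift to the left.

left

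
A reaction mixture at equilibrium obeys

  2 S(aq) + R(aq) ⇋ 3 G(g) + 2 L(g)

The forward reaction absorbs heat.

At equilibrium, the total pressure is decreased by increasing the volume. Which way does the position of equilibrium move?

Gas moles: reactants 0, products 5 (Δn_gas = +5). Expansion shifts the system toward the side with more moles of gas — to the right.

right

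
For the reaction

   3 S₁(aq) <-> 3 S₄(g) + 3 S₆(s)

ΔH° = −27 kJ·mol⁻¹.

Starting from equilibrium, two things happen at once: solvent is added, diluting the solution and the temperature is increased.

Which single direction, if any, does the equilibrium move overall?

left

Dilution lowers every aqueous concentration by the same factor. Δn_aq = 0 − 3 = -3, so the system shifts toward the side with more dissolved moles — to the left.
The forward reaction is exothermic. Raising T favours the endothermic direction — shift to the left.
All effects act in the same direction — net shift to the left.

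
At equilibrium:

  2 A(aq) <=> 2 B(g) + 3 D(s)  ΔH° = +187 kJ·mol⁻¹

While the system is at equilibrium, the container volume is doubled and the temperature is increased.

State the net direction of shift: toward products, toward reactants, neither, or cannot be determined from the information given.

right

Gas moles: reactants 0, products 2 (Δn_gas = +2). Expansion shifts the system toward the side with more moles of gas — to the right.
The forward reaction is endothermic. Raising T favours the endothermic direction — shift to the right.
All effects act in the same direction — net shift to the right.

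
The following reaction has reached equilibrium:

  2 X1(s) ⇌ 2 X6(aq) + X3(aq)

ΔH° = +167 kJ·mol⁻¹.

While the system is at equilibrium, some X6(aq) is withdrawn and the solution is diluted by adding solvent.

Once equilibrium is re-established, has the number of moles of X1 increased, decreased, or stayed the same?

decreases

Removing X6 (aq), a product, drives the reaction to the right.
Dilution lowers every aqueous concentration by the same factor. Δn_aq = 3 − 0 = +3, so the system shifts toward the side with more dissolved moles — to the right.
The net shift is to the right. X1 is a reactant, so its amount decreases.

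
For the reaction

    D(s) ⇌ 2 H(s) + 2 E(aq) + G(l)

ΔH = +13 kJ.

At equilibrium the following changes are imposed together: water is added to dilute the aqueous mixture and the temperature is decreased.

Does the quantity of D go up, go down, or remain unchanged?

cannot be determined

Dilution lowers every aqueous concentration by the same factor. Δn_aq = 2 − 0 = +2, so the system shifts toward the side with more dissolved moles — to the right.
The forward reaction is endothermic. Lowering T favours the exothermic direction — shift to the left.
The two effects oppose each other, so the net shift — and hence the change in D — cannot be determined from the given information.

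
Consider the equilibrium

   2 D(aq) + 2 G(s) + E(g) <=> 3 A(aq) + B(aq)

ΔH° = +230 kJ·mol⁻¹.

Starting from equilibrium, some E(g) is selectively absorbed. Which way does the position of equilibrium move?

left

Removing E (g), a reactant, drives the reaction to the left.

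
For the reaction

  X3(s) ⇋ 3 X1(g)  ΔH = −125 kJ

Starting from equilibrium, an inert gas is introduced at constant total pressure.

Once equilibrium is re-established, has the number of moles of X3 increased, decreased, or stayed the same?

Adding inert gas at constant total pressure expands the volume and lowers every reacting partial pressure. With Δn_gas = 3 − 0 = +3, Q moves away from K toward the side with fewer gas moles, so the system shifts toward the side with more gas moles — to the right.
The net shift is to the right. X3 is a reactant, so its amount decreases.

decreases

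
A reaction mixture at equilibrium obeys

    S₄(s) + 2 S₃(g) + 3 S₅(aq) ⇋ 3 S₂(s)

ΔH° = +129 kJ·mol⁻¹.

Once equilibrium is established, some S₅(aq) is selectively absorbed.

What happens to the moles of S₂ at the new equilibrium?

Removing S₅ (aq), a reactant, drives the reaction to the left.
The net shift is to the left. S₂ is a product, so its amount decreases.

decreases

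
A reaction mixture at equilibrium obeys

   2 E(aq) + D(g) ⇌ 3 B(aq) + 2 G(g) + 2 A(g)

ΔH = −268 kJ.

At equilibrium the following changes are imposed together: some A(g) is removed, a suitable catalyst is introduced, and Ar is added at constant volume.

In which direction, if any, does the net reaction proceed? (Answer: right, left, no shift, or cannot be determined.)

Removing A (g), a product, drives the reaction to the right.
A catalyst speeds both forward and reverse rates equally; it changes neither Q nor K — no shift from this change.
At constant volume, adding an inert gas leaves every reacting species' partial pressure unchanged, so Q is unchanged — no shift from this change.
Only the nonzero effect(s) matter; the net shift is to the right.

right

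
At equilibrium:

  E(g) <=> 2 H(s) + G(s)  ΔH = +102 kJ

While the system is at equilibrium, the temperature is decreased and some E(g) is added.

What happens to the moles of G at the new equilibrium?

cannot be determined

The forward reaction is endothermic. Lowering T favours the exothermic direction — shift to the left.
Adding E (g), a reactant, drives the reaction to the right.
The two effects oppose each other, so the net shift — and hence the change in G — cannot be determined from the given information.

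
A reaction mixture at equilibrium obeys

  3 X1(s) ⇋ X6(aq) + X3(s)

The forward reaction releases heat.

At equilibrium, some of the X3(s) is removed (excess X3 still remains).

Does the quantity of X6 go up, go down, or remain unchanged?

X3 is a pure solid; its activity is 1 regardless of amount, so Q is unaffected — no shift from this change.
No net shift occurs, so the amount of X6 is unchanged.

unchanged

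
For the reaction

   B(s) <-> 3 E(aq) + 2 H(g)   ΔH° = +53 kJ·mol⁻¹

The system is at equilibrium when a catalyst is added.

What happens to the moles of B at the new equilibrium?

A catalyst speeds both forward and reverse rates equally; it changes neither Q nor K — no shift from this change.
No net shift occurs, so the amount of B is unchanged.

unchanged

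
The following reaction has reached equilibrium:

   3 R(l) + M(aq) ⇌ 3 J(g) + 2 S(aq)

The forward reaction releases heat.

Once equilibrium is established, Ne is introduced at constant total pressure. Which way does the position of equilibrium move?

right

Adding inert gas at constant total pressure expands the volume and lowers every reacting partial pressure. With Δn_gas = 3 − 0 = +3, Q moves away from K toward the side with fewer gas moles, so the system shifts toward the side with more gas moles — to the right.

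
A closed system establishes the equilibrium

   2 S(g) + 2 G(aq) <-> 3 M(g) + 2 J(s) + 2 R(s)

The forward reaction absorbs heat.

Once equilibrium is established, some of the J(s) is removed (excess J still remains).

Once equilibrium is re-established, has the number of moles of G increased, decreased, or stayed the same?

J is a pure solid; its activity is 1 regardless of amount, so Q is unaffected — no shift from this change.
No net shift occurs, so the amount of G is unchanged.

unchanged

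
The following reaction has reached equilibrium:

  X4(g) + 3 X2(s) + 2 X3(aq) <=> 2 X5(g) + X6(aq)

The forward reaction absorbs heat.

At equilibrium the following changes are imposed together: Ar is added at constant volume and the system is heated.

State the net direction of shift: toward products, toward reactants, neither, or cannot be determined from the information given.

right

At constant volume, adding an inert gas leaves every reacting species' partial pressure unchanged, so Q is unchanged — no shift from this change.
The forward reaction is endothermic. Raising T favours the endothermic direction — shift to the right.
Only the nonzero effect(s) matter; the net shift is to the right.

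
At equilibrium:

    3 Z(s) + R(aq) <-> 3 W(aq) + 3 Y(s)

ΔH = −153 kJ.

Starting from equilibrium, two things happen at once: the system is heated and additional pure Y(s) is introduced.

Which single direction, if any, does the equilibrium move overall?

left

The forward reaction is exothermic. Raising T favours the endothermic direction — shift to the left.
Y is a pure solid; its activity is 1 regardless of amount, so Q is unaffected — no shift from this change.
Only the nonzero effect(s) matter; the net shift is to the left.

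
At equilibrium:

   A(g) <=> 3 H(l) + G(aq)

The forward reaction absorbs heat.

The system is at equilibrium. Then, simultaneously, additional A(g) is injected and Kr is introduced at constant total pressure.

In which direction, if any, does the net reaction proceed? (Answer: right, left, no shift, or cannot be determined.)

cannot be determined

Adding A (g), a reactant, drives the reaction to the right.
Adding inert gas at constant total pressure expands the volume and lowers every reacting partial pressure. With Δn_gas = 0 − 1 = -1, Q moves away from K toward the side with fewer gas moles, so the system shifts toward the side with more gas moles — to the left.
The individual effects push in opposite directions; without quantitative information the net direction cannot be determined.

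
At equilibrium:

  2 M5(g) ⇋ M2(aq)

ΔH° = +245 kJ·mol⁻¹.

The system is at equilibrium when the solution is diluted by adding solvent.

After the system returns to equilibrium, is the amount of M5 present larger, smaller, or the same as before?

decreases

Dilution lowers every aqueous concentration by the same factor. Δn_aq = 1 − 0 = +1, so the system shifts toward the side with more dissolved moles — to the right.
The net shift is to the right. M5 is a reactant, so its amount decreases.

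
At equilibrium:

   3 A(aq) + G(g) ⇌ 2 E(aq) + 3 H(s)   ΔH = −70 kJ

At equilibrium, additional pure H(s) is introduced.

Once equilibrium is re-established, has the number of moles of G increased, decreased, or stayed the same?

unchanged

H is a pure solid; its activity is 1 regardless of amount, so Q is unaffected — no shift from this change.
No net shift occurs, so the amount of G is unchanged.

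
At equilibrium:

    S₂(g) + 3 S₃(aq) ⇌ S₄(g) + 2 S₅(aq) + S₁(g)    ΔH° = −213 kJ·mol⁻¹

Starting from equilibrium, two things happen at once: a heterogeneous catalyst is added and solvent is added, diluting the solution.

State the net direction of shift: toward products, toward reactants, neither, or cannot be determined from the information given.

left

A catalyst speeds both forward and reverse rates equally; it changes neither Q nor K — no shift from this change.
Dilution lowers every aqueous concentration by the same factor. Δn_aq = 2 − 3 = -1, so the system shifts toward the side with more dissolved moles — to the left.
Only the nonzero effect(s) matter; the net shift is to the left.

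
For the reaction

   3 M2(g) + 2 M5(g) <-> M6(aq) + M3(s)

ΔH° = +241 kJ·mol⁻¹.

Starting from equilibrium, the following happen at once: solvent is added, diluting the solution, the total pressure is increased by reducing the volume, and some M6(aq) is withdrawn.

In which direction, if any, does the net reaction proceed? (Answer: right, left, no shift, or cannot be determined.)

Dilution lowers every aqueous concentration by the same factor. Δn_aq = 1 − 0 = +1, so the system shifts toward the side with more dissolved moles — to the right.
Gas moles: reactants 5, products 0 (Δn_gas = -5). Compression shifts the system toward the side with fewer moles of gas — to the right.
Removing M6 (aq), a product, drives the reaction to the right.
All effects act in the same direction — net shift to the right.

right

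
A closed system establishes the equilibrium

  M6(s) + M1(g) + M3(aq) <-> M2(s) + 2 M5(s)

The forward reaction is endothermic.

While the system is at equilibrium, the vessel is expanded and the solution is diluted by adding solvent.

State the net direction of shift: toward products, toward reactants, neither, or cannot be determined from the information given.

Gas moles: reactants 1, products 0 (Δn_gas = -1). Expansion shifts the system toward the side with more moles of gas — to the left.
Dilution lowers every aqueous concentration by the same factor. Δn_aq = 0 − 1 = -1, so the system shifts toward the side with more dissolved moles — to the left.
All effects act in the same direction — net shift to the left.

left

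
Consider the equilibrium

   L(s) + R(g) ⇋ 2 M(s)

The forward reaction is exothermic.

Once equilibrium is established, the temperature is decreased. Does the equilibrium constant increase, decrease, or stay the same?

K depends on temperature via the van 't Hoff relation. The forward reaction is exothermic, so lowering T increases K.

increases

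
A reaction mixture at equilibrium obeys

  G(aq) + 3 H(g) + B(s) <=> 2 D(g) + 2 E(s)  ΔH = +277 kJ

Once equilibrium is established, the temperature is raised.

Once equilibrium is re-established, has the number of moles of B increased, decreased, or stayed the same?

decreases

The forward reaction is endothermic. Raising T favours the endothermic direction — shift to the right.
The net shift is to the right. B is a reactant, so its amount decreases.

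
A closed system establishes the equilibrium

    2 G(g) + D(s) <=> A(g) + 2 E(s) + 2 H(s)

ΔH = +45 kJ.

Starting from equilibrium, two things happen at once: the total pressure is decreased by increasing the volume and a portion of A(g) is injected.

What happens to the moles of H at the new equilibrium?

decreases

Gas moles: reactants 2, products 1 (Δn_gas = -1). Expansion shifts the system toward the side with more moles of gas — to the left.
Adding A (g), a product, drives the reaction to the left.
The net shift is to the left. H is a product, so its amount decreases.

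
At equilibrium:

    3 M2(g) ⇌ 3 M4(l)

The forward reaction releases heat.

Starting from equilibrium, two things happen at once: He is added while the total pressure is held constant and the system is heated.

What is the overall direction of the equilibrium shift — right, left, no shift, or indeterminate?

Adding inert gas at constant total pressure expands the volume and lowers every reacting partial pressure. With Δn_gas = 0 − 3 = -3, Q moves away from K toward the side with fewer gas moles, so the system shifts toward the side with more gas moles — to the left.
The forward reaction is exothermic. Raising T favours the endothermic direction — shift to the left.
All effects act in the same direction — net shift to the left.

left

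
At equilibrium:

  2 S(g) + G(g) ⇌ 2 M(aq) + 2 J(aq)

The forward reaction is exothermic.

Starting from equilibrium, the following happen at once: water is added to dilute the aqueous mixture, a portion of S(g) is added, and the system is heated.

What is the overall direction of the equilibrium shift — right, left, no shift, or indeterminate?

Dilution lowers every aqueous concentration by the same factor. Δn_aq = 4 − 0 = +4, so the system shifts toward the side with more dissolved moles — to the right.
Adding S (g), a reactant, drives the reaction to the right.
The forward reaction is exothermic. Raising T favours the endothermic direction — shift to the left.
The individual effects push in opposite directions; without quantitative information the net direction cannot be determined.

cannot be determined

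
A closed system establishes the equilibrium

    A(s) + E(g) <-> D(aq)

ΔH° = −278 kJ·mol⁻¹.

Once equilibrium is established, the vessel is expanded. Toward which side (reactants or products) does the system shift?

Gas moles: reactants 1, products 0 (Δn_gas = -1). Expansion shifts the system toward the side with more moles of gas — to the left.

left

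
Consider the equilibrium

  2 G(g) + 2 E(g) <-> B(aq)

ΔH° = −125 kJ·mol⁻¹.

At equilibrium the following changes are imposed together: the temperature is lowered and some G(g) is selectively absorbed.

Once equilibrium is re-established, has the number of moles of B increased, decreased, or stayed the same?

The forward reaction is exothermic. Lowering T favours the exothermic direction — shift to the right.
Removing G (g), a reactant, drives the reaction to the left.
The two effects oppose each other, so the net shift — and hence the change in B — cannot be determined from the given information.

cannot be determined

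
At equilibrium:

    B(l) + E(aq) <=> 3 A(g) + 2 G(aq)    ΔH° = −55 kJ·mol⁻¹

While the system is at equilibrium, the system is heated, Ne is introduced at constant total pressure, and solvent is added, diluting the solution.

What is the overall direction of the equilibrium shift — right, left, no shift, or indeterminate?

cannot be determined

The forward reaction is exothermic. Raising T favours the endothermic direction — shift to the left.
Adding inert gas at constant total pressure expands the volume and lowers every reacting partial pressure. With Δn_gas = 3 − 0 = +3, Q moves away from K toward the side with fewer gas moles, so the system shifts toward the side with more gas moles — to the right.
Dilution lowers every aqueous concentration by the same factor. Δn_aq = 2 − 1 = +1, so the system shifts toward the side with more dissolved moles — to the right.
The individual effects push in opposite directions; without quantitative information the net direction cannot be determined.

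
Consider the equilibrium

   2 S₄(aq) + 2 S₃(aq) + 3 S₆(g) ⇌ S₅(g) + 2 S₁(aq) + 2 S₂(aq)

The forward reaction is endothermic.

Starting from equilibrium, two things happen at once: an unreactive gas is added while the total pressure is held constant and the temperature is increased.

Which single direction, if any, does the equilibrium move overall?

Adding inert gas at constant total pressure expands the volume and lowers every reacting partial pressure. With Δn_gas = 1 − 3 = -2, Q moves away from K toward the side with fewer gas moles, so the system shifts toward the side with more gas moles — to the left.
The forward reaction is endothermic. Raising T favours the endothermic direction — shift to the right.
The individual effects push in opposite directions; without quantitative information the net direction cannot be determined.

cannot be determined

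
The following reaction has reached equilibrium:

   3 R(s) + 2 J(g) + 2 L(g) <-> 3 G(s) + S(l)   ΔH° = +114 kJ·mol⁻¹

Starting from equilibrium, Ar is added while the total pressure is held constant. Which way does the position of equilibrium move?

Adding inert gas at constant total pressure expands the volume and lowers every reacting partial pressure. With Δn_gas = 0 − 4 = -4, Q moves away from K toward the side with fewer gas moles, so the system shifts toward the side with more gas moles — to the left.

left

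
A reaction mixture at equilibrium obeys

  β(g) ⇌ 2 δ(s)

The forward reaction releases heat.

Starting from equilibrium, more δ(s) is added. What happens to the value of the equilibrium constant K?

unchanged

The equilibrium constant depends only on temperature. This perturbation changes neither the position of equilibrium nor K.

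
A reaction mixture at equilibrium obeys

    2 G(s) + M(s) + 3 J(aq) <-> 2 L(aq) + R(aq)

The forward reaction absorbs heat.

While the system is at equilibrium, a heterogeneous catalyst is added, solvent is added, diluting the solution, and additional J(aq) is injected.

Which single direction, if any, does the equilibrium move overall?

A catalyst speeds both forward and reverse rates equally; it changes neither Q nor K — no shift from this change.
Dilution scales every aqueous concentration by the same factor. Δn_aq = 3 − 3 = 0, so Q is unchanged — no shift.
Adding J (aq), a reactant, drives the reaction to the right.
Only the nonzero effect(s) matter; the net shift is to the right.

right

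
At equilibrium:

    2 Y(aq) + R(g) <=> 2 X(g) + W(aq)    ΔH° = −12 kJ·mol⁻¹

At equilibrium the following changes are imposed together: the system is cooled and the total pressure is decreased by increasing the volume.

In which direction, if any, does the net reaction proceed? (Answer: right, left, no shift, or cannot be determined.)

The forward reaction is exothermic. Lowering T favours the exothermic direction — shift to the right.
Gas moles: reactants 1, products 2 (Δn_gas = +1). Expansion shifts the system toward the side with more moles of gas — to the right.
All effects act in the same direction — net shift to the right.

right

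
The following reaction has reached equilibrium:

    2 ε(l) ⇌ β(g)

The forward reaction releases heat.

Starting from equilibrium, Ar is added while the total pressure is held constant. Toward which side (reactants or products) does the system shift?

right

Adding inert gas at constant total pressure expands the volume and lowers every reacting partial pressure. With Δn_gas = 1 − 0 = +1, Q moves away from K toward the side with fewer gas moles, so the system shifts toward the side with more gas moles — to the right.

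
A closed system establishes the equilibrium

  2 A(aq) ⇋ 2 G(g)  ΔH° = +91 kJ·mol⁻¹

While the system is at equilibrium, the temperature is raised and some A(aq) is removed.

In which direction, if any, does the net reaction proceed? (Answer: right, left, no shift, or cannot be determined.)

cannot be determined

The forward reaction is endothermic. Raising T favours the endothermic direction — shift to the right.
Removing A (aq), a reactant, drives the reaction to the left.
The individual effects push in opposite directions; without quantitative information the net direction cannot be determined.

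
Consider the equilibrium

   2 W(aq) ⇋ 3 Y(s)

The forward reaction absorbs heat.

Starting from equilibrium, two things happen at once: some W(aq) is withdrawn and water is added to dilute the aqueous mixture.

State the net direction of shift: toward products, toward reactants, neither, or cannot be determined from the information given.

Removing W (aq), a reactant, drives the reaction to the left.
Dilution lowers every aqueous concentration by the same factor. Δn_aq = 0 − 2 = -2, so the system shifts toward the side with more dissolved moles — to the left.
All effects act in the same direction — net shift to the left.

left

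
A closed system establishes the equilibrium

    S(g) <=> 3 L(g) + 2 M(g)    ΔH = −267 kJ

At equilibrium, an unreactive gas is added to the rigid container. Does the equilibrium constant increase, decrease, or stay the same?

unchanged

The equilibrium constant depends only on temperature. This perturbation changes neither the position of equilibrium nor K.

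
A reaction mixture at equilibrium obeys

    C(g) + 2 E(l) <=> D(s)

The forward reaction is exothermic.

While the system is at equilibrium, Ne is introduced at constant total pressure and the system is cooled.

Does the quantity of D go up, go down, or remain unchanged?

cannot be determined

Adding inert gas at constant total pressure expands the volume and lowers every reacting partial pressure. With Δn_gas = 0 − 1 = -1, Q moves away from K toward the side with fewer gas moles, so the system shifts toward the side with more gas moles — to the left.
The forward reaction is exothermic. Lowering T favours the exothermic direction — shift to the right.
The two effects oppose each other, so the net shift — and hence the change in D — cannot be determined from the given information.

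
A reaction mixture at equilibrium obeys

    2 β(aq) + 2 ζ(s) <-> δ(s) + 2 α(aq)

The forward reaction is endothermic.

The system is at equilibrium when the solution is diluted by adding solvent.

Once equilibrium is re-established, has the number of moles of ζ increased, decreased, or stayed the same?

unchanged

Dilution scales every aqueous concentration by the same factor. Δn_aq = 2 − 2 = 0, so Q is unchanged — no shift.
No net shift occurs, so the amount of ζ is unchanged.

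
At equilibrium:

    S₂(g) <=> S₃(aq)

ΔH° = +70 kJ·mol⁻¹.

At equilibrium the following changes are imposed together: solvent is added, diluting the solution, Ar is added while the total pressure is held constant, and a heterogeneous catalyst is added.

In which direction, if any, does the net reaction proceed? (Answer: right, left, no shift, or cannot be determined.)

cannot be determined

Dilution lowers every aqueous concentration by the same factor. Δn_aq = 1 − 0 = +1, so the system shifts toward the side with more dissolved moles — to the right.
Adding inert gas at constant total pressure expands the volume and lowers every reacting partial pressure. With Δn_gas = 0 − 1 = -1, Q moves away from K toward the side with fewer gas moles, so the system shifts toward the side with more gas moles — to the left.
A catalyst speeds both forward and reverse rates equally; it changes neither Q nor K — no shift from this change.
The individual effects push in opposite directions; without quantitative information the net direction cannot be determined.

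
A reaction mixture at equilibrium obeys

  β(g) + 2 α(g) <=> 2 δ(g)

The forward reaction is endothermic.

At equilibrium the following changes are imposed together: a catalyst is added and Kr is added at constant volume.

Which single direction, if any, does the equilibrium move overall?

A catalyst speeds both forward and reverse rates equally; it changes neither Q nor K — no shift from this change.
At constant volume, adding an inert gas leaves every reacting species' partial pressure unchanged, so Q is unchanged — no shift from this change.
None of the changes alters Q relative to K, so there is no net shift.

no shift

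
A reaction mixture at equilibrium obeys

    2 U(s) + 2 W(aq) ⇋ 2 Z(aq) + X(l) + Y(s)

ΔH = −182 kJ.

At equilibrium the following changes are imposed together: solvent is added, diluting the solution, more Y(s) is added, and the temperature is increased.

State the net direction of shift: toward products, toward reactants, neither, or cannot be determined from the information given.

Dilution scales every aqueous concentration by the same factor. Δn_aq = 2 − 2 = 0, so Q is unchanged — no shift.
Y is a pure solid; its activity is 1 regardless of amount, so Q is unaffected — no shift from this change.
The forward reaction is exothermic. Raising T favours the endothermic direction — shift to the left.
Only the nonzero effect(s) matter; the net shift is to the left.

left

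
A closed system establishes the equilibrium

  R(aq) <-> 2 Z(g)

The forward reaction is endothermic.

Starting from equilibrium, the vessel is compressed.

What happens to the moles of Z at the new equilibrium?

decreases

Gas moles: reactants 0, products 2 (Δn_gas = +2). Compression shifts the system toward the side with fewer moles of gas — to the left.
The net shift is to the left. Z is a product, so its amount decreases.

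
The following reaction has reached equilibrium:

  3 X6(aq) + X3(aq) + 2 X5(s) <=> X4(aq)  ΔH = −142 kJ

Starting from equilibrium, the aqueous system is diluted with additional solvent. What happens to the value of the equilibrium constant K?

unchanged

The equilibrium constant depends only on temperature. This perturbation may move the position of equilibrium, but since T is unchanged, K itself is unchanged.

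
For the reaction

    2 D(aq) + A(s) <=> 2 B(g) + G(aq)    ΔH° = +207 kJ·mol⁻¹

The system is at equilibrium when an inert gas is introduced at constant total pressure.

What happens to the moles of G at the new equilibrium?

increases

Adding inert gas at constant total pressure expands the volume and lowers every reacting partial pressure. With Δn_gas = 2 − 0 = +2, Q moves away from K toward the side with fewer gas moles, so the system shifts toward the side with more gas moles — to the right.
The net shift is to the right. G is a product, so its amount increases.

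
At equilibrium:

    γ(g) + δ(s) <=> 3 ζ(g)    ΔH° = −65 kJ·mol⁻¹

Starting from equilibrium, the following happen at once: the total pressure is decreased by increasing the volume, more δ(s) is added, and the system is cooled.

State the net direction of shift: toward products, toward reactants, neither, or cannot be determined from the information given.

Gas moles: reactants 1, products 3 (Δn_gas = +2). Expansion shifts the system toward the side with more moles of gas — to the right.
δ is a pure solid; its activity is 1 regardless of amount, so Q is unaffected — no shift from this change.
The forward reaction is exothermic. Lowering T favours the exothermic direction — shift to the right.
Only the nonzero effect(s) matter; the net shift is to the right.

right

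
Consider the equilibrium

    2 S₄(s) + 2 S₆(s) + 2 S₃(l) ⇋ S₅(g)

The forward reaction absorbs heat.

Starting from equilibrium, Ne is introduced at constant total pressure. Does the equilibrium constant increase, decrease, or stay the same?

The equilibrium constant depends only on temperature. This perturbation may move the position of equilibrium, but since T is unchanged, K itself is unchanged.

unchanged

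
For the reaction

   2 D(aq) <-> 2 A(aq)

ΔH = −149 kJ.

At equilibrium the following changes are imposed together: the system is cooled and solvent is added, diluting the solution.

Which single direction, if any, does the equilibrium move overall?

right

The forward reaction is exothermic. Lowering T favours the exothermic direction — shift to the right.
Dilution scales every aqueous concentration by the same factor. Δn_aq = 2 − 2 = 0, so Q is unchanged — no shift.
Only the nonzero effect(s) matter; the net shift is to the right.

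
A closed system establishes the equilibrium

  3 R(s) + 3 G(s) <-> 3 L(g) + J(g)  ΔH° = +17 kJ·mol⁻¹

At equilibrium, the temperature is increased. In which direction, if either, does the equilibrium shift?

right

The forward reaction is endothermic. Raising T favours the endothermic direction — shift to the right.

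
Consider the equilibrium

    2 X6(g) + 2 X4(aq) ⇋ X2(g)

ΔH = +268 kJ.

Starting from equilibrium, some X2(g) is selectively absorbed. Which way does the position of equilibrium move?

right

Removing X2 (g), a product, drives the reaction to the right.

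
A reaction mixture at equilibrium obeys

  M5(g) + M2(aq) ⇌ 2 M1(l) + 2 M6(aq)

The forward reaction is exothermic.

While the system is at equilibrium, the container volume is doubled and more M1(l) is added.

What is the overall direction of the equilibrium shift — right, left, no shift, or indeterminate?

left

Gas moles: reactants 1, products 0 (Δn_gas = -1). Expansion shifts the system toward the side with more moles of gas — to the left.
M1 is a pure liquid; its activity is 1 regardless of amount, so Q is unaffected — no shift from this change.
Only the nonzero effect(s) matter; the net shift is to the left.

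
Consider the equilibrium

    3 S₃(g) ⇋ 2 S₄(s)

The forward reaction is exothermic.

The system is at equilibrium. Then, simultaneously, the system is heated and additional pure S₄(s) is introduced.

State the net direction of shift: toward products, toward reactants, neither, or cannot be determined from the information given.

left

The forward reaction is exothermic. Raising T favours the endothermic direction — shift to the left.
S₄ is a pure solid; its activity is 1 regardless of amount, so Q is unaffected — no shift from this change.
Only the nonzero effect(s) matter; the net shift is to the left.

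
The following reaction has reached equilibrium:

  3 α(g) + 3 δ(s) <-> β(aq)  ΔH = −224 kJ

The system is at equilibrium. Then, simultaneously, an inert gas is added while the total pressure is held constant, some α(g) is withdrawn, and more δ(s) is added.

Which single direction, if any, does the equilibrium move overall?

Adding inert gas at constant total pressure expands the volume and lowers every reacting partial pressure. With Δn_gas = 0 − 3 = -3, Q moves away from K toward the side with fewer gas moles, so the system shifts toward the side with more gas moles — to the left.
Removing α (g), a reactant, drives the reaction to the left.
δ is a pure solid; its activity is 1 regardless of amount, so Q is unaffected — no shift from this change.
Only the nonzero effect(s) matter; the net shift is to the left.

left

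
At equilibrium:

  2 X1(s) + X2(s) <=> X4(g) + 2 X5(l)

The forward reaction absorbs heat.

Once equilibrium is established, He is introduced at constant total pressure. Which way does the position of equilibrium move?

Adding inert gas at constant total pressure expands the volume and lowers every reacting partial pressure. With Δn_gas = 1 − 0 = +1, Q moves away from K toward the side with fewer gas moles, so the system shifts toward the side with more gas moles — to the right.

right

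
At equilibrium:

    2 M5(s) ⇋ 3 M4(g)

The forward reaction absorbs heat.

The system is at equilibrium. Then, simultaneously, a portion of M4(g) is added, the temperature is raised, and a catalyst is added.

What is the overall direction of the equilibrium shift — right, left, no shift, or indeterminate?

cannot be determined

Adding M4 (g), a product, drives the reaction to the left.
The forward reaction is endothermic. Raising T favours the endothermic direction — shift to the right.
A catalyst speeds both forward and reverse rates equally; it changes neither Q nor K — no shift from this change.
The individual effects push in opposite directions; without quantitative information the net direction cannot be determined.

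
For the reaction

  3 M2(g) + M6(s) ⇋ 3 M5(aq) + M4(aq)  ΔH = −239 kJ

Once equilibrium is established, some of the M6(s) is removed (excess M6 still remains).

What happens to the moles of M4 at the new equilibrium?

unchanged

M6 is a pure solid; its activity is 1 regardless of amount, so Q is unaffected — no shift from this change.
No net shift occurs, so the amount of M4 is unchanged.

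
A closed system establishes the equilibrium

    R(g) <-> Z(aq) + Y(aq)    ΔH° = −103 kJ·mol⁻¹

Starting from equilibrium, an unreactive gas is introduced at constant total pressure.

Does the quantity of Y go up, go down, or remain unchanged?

Adding inert gas at constant total pressure expands the volume and lowers every reacting partial pressure. With Δn_gas = 0 − 1 = -1, Q moves away from K toward the side with fewer gas moles, so the system shifts toward the side with more gas moles — to the left.
The net shift is to the left. Y is a product, so its amount decreases.

decreases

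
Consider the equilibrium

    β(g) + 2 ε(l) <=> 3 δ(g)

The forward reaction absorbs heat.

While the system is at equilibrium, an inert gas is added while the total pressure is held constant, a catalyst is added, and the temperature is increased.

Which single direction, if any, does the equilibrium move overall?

Adding inert gas at constant total pressure expands the volume and lowers every reacting partial pressure. With Δn_gas = 3 − 1 = +2, Q moves away from K toward the side with fewer gas moles, so the system shifts toward the side with more gas moles — to the right.
A catalyst speeds both forward and reverse rates equally; it changes neither Q nor K — no shift from this change.
The forward reaction is endothermic. Raising T favours the endothermic direction — shift to the right.
Only the nonzero effect(s) matter; the net shift is to the right.

right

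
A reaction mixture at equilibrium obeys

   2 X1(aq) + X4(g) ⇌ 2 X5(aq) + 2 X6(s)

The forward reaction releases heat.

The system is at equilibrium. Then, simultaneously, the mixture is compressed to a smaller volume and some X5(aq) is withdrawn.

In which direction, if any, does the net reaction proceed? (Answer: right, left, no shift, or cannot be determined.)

Gas moles: reactants 1, products 0 (Δn_gas = -1). Compression shifts the system toward the side with fewer moles of gas — to the right.
Removing X5 (aq), a product, drives the reaction to the right.
All effects act in the same direction — net shift to the right.

right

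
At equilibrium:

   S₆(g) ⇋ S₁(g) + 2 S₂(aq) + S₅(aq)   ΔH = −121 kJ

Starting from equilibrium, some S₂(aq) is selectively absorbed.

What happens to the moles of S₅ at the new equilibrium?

Removing S₂ (aq), a product, drives the reaction to the right.
The net shift is to the right. S₅ is a product, so its amount increases.

increases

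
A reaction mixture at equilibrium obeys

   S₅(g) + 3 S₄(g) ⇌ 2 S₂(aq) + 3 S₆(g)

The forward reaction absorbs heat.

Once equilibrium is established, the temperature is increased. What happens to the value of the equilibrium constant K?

K depends on temperature via the van 't Hoff relation. The forward reaction is endothermic, so raising T increases K.

increases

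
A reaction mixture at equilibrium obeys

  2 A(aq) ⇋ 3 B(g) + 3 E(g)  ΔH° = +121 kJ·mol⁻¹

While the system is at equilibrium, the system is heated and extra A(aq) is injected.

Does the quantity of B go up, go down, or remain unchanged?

increases

The forward reaction is endothermic. Raising T favours the endothermic direction — shift to the right.
Adding A (aq), a reactant, drives the reaction to the right.
The net shift is to the right. B is a product, so its amount increases.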